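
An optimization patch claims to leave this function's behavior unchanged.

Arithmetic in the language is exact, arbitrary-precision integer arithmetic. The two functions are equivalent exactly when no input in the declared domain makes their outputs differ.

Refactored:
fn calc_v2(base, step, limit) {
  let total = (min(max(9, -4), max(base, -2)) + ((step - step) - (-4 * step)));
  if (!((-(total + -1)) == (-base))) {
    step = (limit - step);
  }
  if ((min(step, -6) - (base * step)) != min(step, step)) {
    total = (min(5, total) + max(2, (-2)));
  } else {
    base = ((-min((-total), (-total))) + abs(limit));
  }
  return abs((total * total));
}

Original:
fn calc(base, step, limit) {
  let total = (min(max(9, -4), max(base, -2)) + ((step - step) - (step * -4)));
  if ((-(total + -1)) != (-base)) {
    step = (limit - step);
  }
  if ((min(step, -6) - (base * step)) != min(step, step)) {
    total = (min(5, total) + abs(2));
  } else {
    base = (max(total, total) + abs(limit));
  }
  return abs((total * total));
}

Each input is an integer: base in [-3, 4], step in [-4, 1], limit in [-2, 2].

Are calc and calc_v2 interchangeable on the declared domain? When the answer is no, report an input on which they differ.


Differences: constant usage differs; and comparison usage differs; and boolean connective usage differs; and min/max/abs usage differs — yet all 240 inputs agree.
verdict: equivalent


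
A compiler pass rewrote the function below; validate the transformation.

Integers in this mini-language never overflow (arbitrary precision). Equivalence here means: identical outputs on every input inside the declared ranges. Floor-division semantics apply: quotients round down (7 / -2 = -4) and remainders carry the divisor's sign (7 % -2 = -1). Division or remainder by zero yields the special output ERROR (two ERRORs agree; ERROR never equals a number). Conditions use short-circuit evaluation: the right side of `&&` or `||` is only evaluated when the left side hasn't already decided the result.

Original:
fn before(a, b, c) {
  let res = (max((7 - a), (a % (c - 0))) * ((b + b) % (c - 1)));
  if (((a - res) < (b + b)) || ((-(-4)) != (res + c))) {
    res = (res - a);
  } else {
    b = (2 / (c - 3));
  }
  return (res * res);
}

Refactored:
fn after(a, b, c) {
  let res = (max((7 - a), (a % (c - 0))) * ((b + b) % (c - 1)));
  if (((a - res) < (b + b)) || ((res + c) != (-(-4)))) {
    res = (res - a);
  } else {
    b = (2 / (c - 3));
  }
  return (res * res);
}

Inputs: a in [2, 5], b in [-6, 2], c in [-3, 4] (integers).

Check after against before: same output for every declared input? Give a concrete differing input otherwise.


This is a faithful refactor — same computation, different form, but the computed results match everywhere.
Spot check at a=3, b=-2, c=1 — before: hits division by zero so the output is ERROR. after: hits division by zero so the output is ERROR. Both give ERROR.
Checked all 288 inputs in the declared domain: the outputs agree on every one.
verdict: equivalent


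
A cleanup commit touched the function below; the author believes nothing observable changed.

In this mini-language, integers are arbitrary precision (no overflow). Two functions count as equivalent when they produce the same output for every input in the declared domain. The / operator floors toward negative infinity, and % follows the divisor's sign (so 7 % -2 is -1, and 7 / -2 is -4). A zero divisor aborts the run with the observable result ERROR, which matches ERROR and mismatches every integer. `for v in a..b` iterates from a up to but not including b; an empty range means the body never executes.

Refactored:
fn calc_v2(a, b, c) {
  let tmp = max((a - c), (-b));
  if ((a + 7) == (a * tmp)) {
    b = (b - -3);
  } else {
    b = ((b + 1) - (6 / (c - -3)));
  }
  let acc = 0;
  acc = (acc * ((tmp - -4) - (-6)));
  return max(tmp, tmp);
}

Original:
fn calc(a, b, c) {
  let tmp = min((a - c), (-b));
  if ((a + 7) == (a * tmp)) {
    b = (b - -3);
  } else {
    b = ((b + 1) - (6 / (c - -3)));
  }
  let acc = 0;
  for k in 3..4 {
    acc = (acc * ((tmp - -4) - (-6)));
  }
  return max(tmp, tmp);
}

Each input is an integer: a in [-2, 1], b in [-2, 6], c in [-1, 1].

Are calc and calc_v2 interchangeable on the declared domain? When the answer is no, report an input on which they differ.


Not equivalent: a=-2, b=-2, c=-1 separates them (-1 vs 2).
calc: tmp becomes -1; next ((a + 7) == (a * tmp)) evaluates to false; next b becomes -4; next acc becomes 0; next at k=3:; next acc becomes 0; next final value -1
calc_v2: tmp becomes 2; next ((a + 7) == (a * tmp)) evaluates to false; next b becomes -4; next acc becomes 0; next acc becomes 0; next final value 2
verdict: not equivalent; witness: a=-2, b=-2, c=-1


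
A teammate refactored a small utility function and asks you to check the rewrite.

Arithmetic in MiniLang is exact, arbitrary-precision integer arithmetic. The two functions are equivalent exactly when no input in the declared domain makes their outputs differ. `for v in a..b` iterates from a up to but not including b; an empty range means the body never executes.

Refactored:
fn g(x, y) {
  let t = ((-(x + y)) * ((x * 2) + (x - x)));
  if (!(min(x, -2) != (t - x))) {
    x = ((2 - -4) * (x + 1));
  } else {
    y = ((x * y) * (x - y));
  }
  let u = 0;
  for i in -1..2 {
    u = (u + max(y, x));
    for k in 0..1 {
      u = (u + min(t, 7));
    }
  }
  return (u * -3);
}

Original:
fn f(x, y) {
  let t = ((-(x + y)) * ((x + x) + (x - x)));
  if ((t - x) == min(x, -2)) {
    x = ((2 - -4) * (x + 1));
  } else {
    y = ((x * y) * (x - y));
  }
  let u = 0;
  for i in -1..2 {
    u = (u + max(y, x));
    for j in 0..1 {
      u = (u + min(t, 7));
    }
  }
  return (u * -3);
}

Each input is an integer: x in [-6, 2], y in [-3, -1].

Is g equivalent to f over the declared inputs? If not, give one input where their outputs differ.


Comparing the listings, the differences include: boolean connective usage differs; also local variable names differ; also comparison usage differs; also constant usage differs; also arithmetic usage differs.
As a probe, take x=-1, y=-1: f runs t = -4; ((t - x) == min(x, -2)) -> false; y = 0; u = 0; [i=-1]; u = 0; [j=0]; u = -4; [i=0]; u = -4; [j=0]; u = -8; [i=1]; u = -8; [j=0]; u = -12; return 36; g runs t = -4; (!(min(x, -2) != (t - x))) -> false; y = 0; u = 0; [i=-1]; u = 0; [k=0]; u = -4; [i=0]; u = -4; [k=0]; u = -8; [i=1]; u = -8; [k=0]; u = -12; return 36; both end at 36.
Sweeping the whole domain (27 inputs) finds no disagreement.
verdict: equivalent


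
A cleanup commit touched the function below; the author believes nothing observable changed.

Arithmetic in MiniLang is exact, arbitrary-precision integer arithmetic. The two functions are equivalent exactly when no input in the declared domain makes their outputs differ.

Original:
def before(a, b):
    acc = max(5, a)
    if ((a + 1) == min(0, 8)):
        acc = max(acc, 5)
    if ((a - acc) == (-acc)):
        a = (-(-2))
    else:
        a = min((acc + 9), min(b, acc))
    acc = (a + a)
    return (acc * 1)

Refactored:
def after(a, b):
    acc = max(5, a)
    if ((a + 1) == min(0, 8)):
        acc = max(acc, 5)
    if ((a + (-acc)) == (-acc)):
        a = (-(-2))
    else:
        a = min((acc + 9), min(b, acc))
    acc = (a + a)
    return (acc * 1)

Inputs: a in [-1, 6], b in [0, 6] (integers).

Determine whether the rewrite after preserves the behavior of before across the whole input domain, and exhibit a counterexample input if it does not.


Equivalent — the differences include arithmetic usage differs, yet no declared input distinguishes the two.
Tracing a=4, b=4: before: acc becomes 5; next ((a + 1) == min(0, 8)) evaluates to false; next ((a - acc) == (-acc)) evaluates to false; next a becomes 4; next acc becomes 8; next final value 8 | after: acc becomes 5; next ((a + 1) == min(0, 8)) evaluates to false; next ((a + (-acc)) == (-acc)) evaluates to false; next a becomes 4; next acc becomes 8; next final value 8 — matching result 8.
Across all 56 domain points the two functions coincide.
verdict: equivalent


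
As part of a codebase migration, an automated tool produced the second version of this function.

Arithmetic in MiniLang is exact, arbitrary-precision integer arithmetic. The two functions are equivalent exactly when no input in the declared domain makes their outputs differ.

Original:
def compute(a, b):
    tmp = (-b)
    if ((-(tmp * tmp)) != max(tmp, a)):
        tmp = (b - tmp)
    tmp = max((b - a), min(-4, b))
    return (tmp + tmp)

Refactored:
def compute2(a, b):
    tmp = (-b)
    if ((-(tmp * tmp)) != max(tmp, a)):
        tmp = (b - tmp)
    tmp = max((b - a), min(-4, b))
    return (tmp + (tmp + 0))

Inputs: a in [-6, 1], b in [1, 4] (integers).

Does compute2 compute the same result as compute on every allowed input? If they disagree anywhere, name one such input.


Changes here: constant usage differs, plus arithmetic usage differs; the full 32-point sweep finds no disagreement.
verdict: equivalent


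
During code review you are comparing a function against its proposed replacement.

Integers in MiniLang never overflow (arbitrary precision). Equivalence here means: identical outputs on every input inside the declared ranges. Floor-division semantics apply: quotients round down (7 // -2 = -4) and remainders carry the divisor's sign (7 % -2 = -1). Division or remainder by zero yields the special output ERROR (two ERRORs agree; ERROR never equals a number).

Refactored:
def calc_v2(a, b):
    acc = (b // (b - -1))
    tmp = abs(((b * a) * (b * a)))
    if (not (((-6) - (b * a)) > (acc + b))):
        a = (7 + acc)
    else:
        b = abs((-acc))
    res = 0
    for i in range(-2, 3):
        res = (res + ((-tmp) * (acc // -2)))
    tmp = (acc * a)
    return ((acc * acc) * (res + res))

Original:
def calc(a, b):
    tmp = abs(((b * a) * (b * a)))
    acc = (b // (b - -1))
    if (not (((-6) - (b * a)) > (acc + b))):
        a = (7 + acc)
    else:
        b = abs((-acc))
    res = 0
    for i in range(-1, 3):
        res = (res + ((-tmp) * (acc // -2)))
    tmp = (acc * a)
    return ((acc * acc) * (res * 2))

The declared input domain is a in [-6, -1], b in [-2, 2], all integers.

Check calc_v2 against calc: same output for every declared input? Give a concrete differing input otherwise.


Not equivalent: a=-6, b=-2 separates them (4608 vs 5760).
calc: tmp = 144; acc = 2; (not (((-6) - (b * a)) > (acc + b))) -> true; a = 9; res = 0; [i=-1]; res = 144; [i=0]; res = 288; [i=1]; res = 432; [i=2]; res = 576; tmp = 18; return 4608
calc_v2: acc = 2; tmp = 144; (not (((-6) - (b * a)) > (acc + b))) -> true; a = 9; res = 0; [i=-2]; res = 144; [i=-1]; res = 288; [i=0]; res = 432; [i=1]; res = 576; [i=2]; res = 720; tmp = 18; return 5760
verdict: not equivalent; witness: a=-6, b=-2


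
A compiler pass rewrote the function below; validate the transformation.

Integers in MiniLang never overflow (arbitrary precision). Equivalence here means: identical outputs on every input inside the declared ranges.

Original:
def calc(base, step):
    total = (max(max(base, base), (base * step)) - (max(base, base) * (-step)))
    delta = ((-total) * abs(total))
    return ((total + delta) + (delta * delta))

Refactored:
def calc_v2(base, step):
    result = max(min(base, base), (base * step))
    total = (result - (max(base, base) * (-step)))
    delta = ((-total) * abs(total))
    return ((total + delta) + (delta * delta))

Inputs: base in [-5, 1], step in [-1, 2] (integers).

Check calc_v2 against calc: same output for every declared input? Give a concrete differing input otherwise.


Equivalent. The edit looks behavioral (`max(base, base)` became `min(base, base)`), but over these ranges it never changes the outcome.
Sweeping the whole domain (28 inputs) finds no disagreement.
Spot check at base=-4, step=0 — calc: total=0, then delta=0, then returns 0. calc_v2: result=0, then total=0, then delta=0, then returns 0. Both give 0.
verdict: equivalent


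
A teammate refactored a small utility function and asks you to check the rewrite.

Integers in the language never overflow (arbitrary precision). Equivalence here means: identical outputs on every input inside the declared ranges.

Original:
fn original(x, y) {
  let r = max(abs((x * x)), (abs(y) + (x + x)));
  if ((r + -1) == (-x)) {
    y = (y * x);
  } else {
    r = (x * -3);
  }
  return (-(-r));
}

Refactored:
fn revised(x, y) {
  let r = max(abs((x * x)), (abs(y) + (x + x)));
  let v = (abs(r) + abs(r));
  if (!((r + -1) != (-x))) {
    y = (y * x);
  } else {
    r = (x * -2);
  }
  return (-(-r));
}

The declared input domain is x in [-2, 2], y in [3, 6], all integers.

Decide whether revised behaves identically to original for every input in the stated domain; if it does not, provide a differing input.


Try x=-2, y=3.
original: r becomes 4; next ((r + -1) == (-x)) evaluates to false; next r becomes 6; next final value 6
revised: r becomes 4; next v becomes 8; next (!((r + -1) != (-x))) evaluates to false; next r becomes 4; next final value 4
6 vs 4 — the two versions disagree here.
verdict: not equivalent; witness: x=-2, y=3


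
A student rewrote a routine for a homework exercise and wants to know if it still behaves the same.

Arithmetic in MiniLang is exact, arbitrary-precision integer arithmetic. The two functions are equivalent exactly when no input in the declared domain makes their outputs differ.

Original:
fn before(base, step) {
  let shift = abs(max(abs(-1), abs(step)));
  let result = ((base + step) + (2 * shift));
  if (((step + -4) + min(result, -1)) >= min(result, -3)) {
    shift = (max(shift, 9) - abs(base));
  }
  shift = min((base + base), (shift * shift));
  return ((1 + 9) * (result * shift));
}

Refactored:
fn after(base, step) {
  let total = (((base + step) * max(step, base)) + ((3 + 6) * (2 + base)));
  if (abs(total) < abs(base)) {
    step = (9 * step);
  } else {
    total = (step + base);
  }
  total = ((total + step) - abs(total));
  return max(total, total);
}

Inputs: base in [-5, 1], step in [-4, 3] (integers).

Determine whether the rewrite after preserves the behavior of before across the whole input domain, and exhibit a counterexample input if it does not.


Run the pair on base=-5, step=-4.
before: shift=4, then result=-1, then (((step + -4) + min(result, -1)) >= min(result, -3)) is false, then shift=-10, then returns 100
after: total=9, then (abs(total) < abs(base)) is false, then total=-9, then total=-22, then returns -22
100 != -22, so the rewrite changes behavior.
verdict: not equivalent; witness: base=-5, step=-4


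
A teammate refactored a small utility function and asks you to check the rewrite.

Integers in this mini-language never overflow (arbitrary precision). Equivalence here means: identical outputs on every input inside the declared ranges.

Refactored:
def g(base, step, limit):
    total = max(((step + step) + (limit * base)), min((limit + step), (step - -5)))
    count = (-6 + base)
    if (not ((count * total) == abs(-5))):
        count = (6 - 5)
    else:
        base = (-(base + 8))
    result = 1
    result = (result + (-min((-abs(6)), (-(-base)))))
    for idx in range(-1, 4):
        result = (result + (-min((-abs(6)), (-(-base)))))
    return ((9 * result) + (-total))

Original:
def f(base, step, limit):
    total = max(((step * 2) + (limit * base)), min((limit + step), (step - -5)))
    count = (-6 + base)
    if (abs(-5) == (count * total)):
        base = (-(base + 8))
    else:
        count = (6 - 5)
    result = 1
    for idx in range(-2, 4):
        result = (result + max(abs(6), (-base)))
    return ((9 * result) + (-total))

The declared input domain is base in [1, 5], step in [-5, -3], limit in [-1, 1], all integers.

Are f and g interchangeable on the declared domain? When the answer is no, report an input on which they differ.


Comparing the listings, the differences include: constant usage differs; and boolean connective usage differs; and arithmetic usage differs; and statement counts differ; and min/max/abs usage differs; and loop structure differs.
As a probe, take base=1, step=-4, limit=-1: f runs total becomes -5; next count becomes -5; next (abs(-5) == (count * total)) evaluates to false; next count becomes 1; next result becomes 1; next at idx=-2:; next result becomes 7; next at idx=-1:; next result becomes 13; next at idx=0:; next result becomes 19; next at idx=1:; next result becomes 25; next at idx=2:; next result becomes 31; next at idx=3:; next result becomes 37; next final value 338; g runs total becomes -5; next count becomes -5; next (not ((count * total) == abs(-5))) evaluates to true; next count becomes 1; next result becomes 1; next result becomes 7; next at idx=-1:; next result becomes 13; next at idx=0:; next result becomes 19; next at idx=1:; next result becomes 25; next at idx=2:; next result becomes 31; next at idx=3:; next result becomes 37; next final value 338; both end at 338.
Every one of the 45 inputs gives matching results.
verdict: equivalent


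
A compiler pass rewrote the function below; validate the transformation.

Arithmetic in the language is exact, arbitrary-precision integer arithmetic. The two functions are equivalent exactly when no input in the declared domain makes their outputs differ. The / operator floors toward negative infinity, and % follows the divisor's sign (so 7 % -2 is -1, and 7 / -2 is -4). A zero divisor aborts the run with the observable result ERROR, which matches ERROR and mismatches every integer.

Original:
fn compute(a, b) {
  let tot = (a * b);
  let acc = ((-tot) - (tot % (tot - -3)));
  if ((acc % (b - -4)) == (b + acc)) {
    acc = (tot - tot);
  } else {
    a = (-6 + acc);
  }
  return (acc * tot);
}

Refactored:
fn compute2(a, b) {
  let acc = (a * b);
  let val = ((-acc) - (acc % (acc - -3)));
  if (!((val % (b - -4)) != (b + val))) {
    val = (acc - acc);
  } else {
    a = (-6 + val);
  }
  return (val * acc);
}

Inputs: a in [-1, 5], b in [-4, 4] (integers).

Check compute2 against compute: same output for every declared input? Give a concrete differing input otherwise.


The two are interchangeable: boolean connective usage differs; also comparison usage differs; also local variable names differ, and every declared input agrees.
Tracing a=4, b=2: compute: tot := 8 | acc := -16 | ((acc % (b - -4)) == (b + acc)): false | a := -22 | result -128 | compute2: acc := 8 | val := -16 | (!((val % (b - -4)) != (b + val))): false | a := -22 | result -128 — matching result -128.
An exhaustive pass over the 63 declared inputs shows identical outputs.
verdict: equivalent


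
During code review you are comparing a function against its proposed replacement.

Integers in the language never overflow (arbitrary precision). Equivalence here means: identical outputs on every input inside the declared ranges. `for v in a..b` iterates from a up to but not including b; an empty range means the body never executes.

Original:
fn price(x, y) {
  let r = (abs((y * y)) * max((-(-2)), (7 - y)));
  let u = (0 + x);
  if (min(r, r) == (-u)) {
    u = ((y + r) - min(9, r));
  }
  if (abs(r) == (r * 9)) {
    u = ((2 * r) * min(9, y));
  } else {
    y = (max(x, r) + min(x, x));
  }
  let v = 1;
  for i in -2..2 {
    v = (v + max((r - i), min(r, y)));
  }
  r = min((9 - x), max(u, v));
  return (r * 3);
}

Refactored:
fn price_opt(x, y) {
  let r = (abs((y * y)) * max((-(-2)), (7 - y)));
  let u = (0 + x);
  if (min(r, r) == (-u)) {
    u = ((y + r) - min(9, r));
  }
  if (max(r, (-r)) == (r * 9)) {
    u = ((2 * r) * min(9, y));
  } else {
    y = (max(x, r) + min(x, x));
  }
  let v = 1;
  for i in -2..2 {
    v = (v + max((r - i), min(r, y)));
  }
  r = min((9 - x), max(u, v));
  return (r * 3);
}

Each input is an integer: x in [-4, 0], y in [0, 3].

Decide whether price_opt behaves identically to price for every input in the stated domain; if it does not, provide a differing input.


Differences: min/max/abs usage differs — yet all 20 inputs agree.
verdict: equivalent


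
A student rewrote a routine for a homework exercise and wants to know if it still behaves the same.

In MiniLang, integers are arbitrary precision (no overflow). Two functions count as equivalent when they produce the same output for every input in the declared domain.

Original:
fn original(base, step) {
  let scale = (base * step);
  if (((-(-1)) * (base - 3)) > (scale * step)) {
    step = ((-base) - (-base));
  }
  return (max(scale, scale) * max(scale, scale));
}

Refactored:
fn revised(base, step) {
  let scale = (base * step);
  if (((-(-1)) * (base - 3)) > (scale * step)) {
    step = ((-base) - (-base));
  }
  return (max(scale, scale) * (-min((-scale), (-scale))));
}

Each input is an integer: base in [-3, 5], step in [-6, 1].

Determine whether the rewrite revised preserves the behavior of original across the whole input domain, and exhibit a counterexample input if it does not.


The two are interchangeable: min/max/abs usage differs, and every declared input agrees.
One worked example (base=4, step=-4) — original: scale := -16 | (((-(-1)) * (base - 3)) > (scale * step)): false | result 256; revised: scale := -16 | (((-(-1)) * (base - 3)) > (scale * step)): false | result 256; agreement on 256.
Every one of the 72 inputs gives matching results.
verdict: equivalent


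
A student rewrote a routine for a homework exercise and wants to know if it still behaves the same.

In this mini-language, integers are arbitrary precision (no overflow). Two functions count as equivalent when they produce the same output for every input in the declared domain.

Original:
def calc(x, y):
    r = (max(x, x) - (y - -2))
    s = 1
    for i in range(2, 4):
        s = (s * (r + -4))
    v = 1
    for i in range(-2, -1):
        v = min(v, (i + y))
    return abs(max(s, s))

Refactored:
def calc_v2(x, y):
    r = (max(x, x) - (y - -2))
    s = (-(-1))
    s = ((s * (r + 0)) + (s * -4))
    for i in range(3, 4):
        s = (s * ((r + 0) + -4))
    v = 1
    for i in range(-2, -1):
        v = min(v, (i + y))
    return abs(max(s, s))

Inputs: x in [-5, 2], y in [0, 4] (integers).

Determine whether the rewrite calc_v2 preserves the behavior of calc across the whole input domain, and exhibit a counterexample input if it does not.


Although constant usage differs, and statement counts differ, and arithmetic usage differs, and loop structure differs, 40/40 inputs agree.
verdict: equivalent


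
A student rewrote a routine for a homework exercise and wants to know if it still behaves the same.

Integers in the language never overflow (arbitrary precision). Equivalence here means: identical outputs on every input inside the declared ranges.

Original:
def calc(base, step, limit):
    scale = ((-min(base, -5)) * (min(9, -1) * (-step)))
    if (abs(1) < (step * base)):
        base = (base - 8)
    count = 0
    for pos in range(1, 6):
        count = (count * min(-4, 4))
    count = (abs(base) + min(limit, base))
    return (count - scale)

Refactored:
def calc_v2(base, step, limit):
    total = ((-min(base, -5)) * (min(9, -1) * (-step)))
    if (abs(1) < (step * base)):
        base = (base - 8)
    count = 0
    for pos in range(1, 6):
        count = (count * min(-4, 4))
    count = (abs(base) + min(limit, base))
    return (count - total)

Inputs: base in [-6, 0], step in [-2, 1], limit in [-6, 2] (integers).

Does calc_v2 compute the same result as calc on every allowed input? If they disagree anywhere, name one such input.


The two are interchangeable: local variable names differ, and every declared input agrees.
Spot check at base=-2, step=1, limit=1 — calc: scale becomes 5; next (abs(1) < (step * base)) evaluates to false; next count becomes 0; next at pos=1:; next count becomes 0; next at pos=2:; next count becomes 0; next at pos=3:; next count becomes 0; next at pos=4:; next count becomes 0; next at pos=5:; next count becomes 0; next count becomes 0; next final value -5. calc_v2: total becomes 5; next (abs(1) < (step * base)) evaluates to false; next count becomes 0; next at pos=1:; next count becomes 0; next at pos=2:; next count becomes 0; next at pos=3:; next count becomes 0; next at pos=4:; next count becomes 0; next at pos=5:; next count becomes 0; next count becomes 0; next final value -5. Both give -5.
Across all 252 domain points the two functions coincide.
verdict: equivalent


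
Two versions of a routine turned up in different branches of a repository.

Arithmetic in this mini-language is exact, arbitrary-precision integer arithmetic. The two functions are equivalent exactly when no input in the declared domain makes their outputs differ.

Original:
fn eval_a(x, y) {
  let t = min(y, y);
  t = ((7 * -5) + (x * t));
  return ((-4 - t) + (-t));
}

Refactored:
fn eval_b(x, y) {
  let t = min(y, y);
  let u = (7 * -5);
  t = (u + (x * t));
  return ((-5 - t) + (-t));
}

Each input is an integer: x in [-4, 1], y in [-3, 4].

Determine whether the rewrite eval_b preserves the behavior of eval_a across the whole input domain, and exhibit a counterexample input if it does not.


Try x=-4, y=-3.
eval_a: t := -3 | t := -23 | result 42
eval_b: t := -3 | u := -35 | t := -23 | result 41
42 and 41 differ, so these are not the same function on this domain.
verdict: not equivalent; witness: x=-4, y=-3


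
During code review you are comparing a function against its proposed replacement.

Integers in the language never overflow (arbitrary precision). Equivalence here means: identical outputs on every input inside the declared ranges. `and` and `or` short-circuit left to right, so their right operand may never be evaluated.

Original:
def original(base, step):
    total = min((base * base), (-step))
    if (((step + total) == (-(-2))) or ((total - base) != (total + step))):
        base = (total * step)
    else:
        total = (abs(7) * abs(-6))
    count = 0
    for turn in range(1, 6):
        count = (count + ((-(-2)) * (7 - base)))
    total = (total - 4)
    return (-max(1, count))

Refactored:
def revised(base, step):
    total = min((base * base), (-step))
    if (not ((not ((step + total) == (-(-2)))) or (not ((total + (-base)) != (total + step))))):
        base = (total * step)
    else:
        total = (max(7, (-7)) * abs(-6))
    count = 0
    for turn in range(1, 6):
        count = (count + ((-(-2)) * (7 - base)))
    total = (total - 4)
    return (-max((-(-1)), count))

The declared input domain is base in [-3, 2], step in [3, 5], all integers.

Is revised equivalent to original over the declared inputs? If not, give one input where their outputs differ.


Input base=-3, step=4: -230 from original versus -100 from revised.
verdict: not equivalent; witness: base=-3, step=4


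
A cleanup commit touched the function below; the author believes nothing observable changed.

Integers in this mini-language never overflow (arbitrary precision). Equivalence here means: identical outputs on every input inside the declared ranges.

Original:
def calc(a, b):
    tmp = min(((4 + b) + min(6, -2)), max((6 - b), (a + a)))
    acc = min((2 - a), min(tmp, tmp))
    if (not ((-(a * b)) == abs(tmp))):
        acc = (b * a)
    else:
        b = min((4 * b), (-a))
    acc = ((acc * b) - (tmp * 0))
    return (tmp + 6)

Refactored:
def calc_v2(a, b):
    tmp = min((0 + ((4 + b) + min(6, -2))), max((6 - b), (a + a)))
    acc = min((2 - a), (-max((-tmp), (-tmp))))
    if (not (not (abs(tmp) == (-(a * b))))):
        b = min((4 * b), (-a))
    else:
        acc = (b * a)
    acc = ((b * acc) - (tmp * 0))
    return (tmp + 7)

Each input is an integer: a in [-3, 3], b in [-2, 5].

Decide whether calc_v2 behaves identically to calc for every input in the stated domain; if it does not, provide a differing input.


These are not equivalent — on a=-3, b=-2 the outputs split (6 vs 7).
calc: tmp = 0; acc = 0; (not ((-(a * b)) == abs(tmp))) -> true; acc = 6; acc = -12; return 6
calc_v2: tmp = 0; acc = 0; (not (not (abs(tmp) == (-(a * b))))) -> false; acc = 6; acc = -12; return 7
verdict: not equivalent; witness: a=-3, b=-2


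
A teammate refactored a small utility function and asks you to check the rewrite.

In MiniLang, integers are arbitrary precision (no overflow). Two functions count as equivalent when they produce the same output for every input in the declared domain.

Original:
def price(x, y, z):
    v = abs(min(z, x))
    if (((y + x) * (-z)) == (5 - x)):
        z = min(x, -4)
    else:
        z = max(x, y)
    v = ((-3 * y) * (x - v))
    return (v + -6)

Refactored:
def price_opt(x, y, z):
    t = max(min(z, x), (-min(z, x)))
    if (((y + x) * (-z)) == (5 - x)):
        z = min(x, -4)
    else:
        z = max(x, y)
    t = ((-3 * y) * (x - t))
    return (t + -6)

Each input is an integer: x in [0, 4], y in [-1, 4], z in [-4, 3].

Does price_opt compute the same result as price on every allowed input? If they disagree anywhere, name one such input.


Behavior is preserved: although local variable names differ; also min/max/abs usage differs, the outputs never diverge.
Tracing x=3, y=0, z=3: price: v=3, then (((y + x) * (-z)) == (5 - x)) is false, then z=3, then v=0, then returns -6 | price_opt: t=3, then (((y + x) * (-z)) == (5 - x)) is false, then z=3, then t=0, then returns -6 — matching result -6.
Checked all 240 inputs in the declared domain: the outputs agree on every one.
verdict: equivalent


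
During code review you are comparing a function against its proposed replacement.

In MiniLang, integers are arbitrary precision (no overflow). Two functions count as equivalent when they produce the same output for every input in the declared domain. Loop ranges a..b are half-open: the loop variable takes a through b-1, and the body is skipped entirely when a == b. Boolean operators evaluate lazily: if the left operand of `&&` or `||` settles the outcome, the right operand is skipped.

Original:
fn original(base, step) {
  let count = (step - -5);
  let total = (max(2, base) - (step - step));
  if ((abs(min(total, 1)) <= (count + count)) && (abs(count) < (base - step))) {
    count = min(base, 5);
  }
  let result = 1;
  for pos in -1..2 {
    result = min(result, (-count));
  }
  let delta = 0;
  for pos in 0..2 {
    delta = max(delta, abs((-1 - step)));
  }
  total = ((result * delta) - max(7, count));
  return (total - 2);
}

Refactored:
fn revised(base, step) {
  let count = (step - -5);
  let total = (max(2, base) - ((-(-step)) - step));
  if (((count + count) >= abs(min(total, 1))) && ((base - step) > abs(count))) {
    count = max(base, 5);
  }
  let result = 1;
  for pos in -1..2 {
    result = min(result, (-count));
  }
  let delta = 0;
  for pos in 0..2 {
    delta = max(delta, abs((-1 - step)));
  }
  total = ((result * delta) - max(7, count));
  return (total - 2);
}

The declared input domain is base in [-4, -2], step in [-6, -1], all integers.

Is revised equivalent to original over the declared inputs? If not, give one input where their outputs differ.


base=-2, step=-4 yields -6 from original but -24 from revised.
verdict: not equivalent; witness: base=-2, step=-4


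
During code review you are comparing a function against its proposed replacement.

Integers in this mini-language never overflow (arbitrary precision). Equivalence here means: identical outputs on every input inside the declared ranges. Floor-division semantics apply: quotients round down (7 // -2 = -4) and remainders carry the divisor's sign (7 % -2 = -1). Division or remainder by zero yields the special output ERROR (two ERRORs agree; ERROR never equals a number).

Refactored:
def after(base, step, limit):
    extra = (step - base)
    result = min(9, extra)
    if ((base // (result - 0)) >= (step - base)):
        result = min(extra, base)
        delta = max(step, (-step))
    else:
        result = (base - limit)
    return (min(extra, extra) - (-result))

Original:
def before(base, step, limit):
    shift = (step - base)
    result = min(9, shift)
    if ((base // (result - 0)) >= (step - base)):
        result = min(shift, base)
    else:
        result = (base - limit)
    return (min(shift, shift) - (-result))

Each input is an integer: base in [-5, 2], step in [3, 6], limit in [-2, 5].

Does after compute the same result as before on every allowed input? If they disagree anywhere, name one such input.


Differences: local variable names differ, statement counts differ, min/max/abs usage differs — yet all 256 inputs agree.
verdict: equivalent


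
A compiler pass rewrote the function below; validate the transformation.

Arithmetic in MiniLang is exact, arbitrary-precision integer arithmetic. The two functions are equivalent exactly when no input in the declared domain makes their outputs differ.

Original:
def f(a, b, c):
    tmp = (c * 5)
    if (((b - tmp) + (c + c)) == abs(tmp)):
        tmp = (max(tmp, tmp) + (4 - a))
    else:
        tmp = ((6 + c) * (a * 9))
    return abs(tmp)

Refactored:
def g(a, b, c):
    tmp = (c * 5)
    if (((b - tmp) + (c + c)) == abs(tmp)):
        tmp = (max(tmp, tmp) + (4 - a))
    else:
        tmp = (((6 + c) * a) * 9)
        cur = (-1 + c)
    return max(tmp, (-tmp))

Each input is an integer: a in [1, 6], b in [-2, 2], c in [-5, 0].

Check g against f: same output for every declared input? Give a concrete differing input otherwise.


The two are interchangeable: arithmetic usage differs; also statement counts differ; also constant usage differs; also min/max/abs usage differs; also local variable names differ, and every declared input agrees.
Tracing a=2, b=0, c=-4: f: tmp becomes -20; next (((b - tmp) + (c + c)) == abs(tmp)) evaluates to false; next tmp becomes 36; next final value 36 | g: tmp becomes -20; next (((b - tmp) + (c + c)) == abs(tmp)) evaluates to false; next tmp becomes 36; next cur becomes -5; next final value 36 — matching result 36.
Checked all 180 inputs in the declared domain: the outputs agree on every one.
verdict: equivalent


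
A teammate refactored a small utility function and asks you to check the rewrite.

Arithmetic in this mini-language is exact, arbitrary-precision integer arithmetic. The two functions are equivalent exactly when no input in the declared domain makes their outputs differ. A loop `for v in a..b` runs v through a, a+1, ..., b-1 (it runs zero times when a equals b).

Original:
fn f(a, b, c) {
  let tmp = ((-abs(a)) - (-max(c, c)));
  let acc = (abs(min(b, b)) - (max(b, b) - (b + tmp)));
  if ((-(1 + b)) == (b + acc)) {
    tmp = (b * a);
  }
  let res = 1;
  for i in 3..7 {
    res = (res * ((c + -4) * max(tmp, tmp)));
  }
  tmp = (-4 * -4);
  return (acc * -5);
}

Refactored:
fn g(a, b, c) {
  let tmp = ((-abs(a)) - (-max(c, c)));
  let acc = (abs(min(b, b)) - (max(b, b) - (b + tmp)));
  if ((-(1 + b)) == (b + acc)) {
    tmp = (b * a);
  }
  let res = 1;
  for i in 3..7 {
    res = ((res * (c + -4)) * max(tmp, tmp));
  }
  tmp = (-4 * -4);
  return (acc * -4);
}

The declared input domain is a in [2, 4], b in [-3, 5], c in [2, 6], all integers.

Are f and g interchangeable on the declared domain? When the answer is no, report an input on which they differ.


There is a counterexample at a=2, b=-3, c=2: -15 on one side, -12 on the other.
f: tmp=0, then acc=3, then ((-(1 + b)) == (b + acc)) is false, then res=1, then (i=3), then res=0, then (i=4), then res=0, then (i=5), then res=0, then (i=6), then res=0, then tmp=16, then returns -15
g: tmp=0, then acc=3, then ((-(1 + b)) == (b + acc)) is false, then res=1, then (i=3), then res=0, then (i=4), then res=0, then (i=5), then res=0, then (i=6), then res=0, then tmp=16, then returns -12
verdict: not equivalent; witness: a=2, b=-3, c=2


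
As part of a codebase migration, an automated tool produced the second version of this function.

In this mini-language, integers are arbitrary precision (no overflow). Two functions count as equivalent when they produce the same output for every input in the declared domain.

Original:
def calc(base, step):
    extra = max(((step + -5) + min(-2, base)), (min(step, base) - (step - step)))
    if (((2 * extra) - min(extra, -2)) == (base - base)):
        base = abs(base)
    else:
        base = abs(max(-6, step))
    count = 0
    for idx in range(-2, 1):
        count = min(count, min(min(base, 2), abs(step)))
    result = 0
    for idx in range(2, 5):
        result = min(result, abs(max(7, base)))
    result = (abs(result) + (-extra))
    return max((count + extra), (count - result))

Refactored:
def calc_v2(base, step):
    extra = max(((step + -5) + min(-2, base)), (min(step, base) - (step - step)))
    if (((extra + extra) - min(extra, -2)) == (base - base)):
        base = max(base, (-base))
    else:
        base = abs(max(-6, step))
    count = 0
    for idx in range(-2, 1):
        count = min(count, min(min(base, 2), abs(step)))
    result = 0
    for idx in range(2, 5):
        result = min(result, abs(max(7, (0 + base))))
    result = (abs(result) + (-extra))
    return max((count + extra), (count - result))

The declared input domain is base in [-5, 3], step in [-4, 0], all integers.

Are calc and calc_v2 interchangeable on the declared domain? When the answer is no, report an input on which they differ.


This is a faithful refactor — min/max/abs usage differs; and arithmetic usage differs; and constant usage differs, but the computed results match everywhere.
One worked example (base=1, step=-3) — calc: extra becomes -3; next (((2 * extra) - min(extra, -2)) == (base - base)) evaluates to false; next base becomes 3; next count becomes 0; next at idx=-2:; next count becomes 0; next at idx=-1:; next count becomes 0; next at idx=0:; next count becomes 0; next result becomes 0; next at idx=2:; next result becomes 0; next at idx=3:; next result becomes 0; next at idx=4:; next result becomes 0; next result becomes 3; next final value -3; calc_v2: extra becomes -3; next (((extra + extra) - min(extra, -2)) == (base - base)) evaluates to false; next base becomes 3; next count becomes 0; next at idx=-2:; next count becomes 0; next at idx=-1:; next count becomes 0; next at idx=0:; next count becomes 0; next result becomes 0; next at idx=2:; next result becomes 0; next at idx=3:; next result becomes 0; next at idx=4:; next result becomes 0; next result becomes 3; next final value -3; agreement on -3.
Across all 45 domain points the two functions coincide.
verdict: equivalent


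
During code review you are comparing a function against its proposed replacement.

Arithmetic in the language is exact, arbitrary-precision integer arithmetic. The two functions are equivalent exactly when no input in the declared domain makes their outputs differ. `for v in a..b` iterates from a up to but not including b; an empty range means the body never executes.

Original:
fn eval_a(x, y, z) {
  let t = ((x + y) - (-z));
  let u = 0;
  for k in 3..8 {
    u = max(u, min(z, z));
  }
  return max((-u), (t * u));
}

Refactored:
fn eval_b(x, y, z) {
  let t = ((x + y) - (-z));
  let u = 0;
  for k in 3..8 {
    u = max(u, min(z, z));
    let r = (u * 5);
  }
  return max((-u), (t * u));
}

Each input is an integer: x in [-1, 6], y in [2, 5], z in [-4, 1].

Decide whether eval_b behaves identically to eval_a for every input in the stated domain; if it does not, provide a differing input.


The two are interchangeable: statement counts differ, plus local variable names differ, plus constant usage differs, plus arithmetic usage differs, and every declared input agrees.
As a probe, take x=3, y=2, z=-1: eval_a runs t = 4; u = 0; [k=3]; u = 0; [k=4]; u = 0; [k=5]; u = 0; [k=6]; u = 0; [k=7]; u = 0; return 0; eval_b runs t = 4; u = 0; [k=3]; u = 0; r = 0; [k=4]; u = 0; r = 0; [k=5]; u = 0; r = 0; [k=6]; u = 0; r = 0; [k=7]; u = 0; r = 0; return 0; both end at 0.
Checked all 192 inputs in the declared domain: the outputs agree on every one.
verdict: equivalent


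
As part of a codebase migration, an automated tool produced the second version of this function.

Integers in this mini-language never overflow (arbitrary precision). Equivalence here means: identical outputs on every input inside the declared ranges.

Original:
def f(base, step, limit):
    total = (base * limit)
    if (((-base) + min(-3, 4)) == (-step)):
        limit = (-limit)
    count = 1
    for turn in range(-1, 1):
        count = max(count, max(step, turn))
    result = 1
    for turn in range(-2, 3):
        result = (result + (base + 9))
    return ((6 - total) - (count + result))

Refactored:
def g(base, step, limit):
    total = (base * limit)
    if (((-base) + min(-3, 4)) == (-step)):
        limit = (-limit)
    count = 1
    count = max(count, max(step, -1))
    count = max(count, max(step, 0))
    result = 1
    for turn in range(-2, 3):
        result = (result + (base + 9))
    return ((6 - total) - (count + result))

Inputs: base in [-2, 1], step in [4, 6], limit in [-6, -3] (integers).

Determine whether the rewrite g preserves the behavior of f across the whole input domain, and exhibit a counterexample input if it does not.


Reading the diff, among the changes: loop structure differs; and constant usage differs; and min/max/abs usage differs.
Spot check at base=1, step=4, limit=-3 — f: total := -3 | (((-base) + min(-3, 4)) == (-step)): true | limit := 3 | count := 1 | iter turn=-1: | count := 4 | iter turn=0: | count := 4 | result := 1 | iter turn=-2: | result := 11 | iter turn=-1: | result := 21 | iter turn=0: | result := 31 | iter turn=1: | result := 41 | iter turn=2: | result := 51 | result -46. g: total := -3 | (((-base) + min(-3, 4)) == (-step)): true | limit := 3 | count := 1 | count := 4 | count := 4 | result := 1 | iter turn=-2: | result := 11 | iter turn=-1: | result := 21 | iter turn=0: | result := 31 | iter turn=1: | result := 41 | iter turn=2: | result := 51 | result -46. Both give -46.
Across all 48 domain points the two functions coincide.
verdict: equivalent
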